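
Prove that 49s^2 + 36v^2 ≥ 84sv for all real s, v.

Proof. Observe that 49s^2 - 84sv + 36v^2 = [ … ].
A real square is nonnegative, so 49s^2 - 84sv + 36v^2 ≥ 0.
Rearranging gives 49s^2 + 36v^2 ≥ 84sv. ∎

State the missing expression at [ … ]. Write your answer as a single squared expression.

(7s - 6v)^2

49s^2 - 84sv + 36v^2 is a perfect-square trinomial: the outer terms are (7s)^2 and (6v)^2, and the cross term is -2·7s·6v.
So 49s^2 - 84sv + 36v^2 = (7s - 6v)^2 ≥ 0.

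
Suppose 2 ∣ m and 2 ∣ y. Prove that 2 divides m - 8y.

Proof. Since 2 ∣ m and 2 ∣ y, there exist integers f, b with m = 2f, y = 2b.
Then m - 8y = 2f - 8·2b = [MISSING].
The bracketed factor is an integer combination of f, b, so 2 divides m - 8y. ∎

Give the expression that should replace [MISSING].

2(-8b + f)

Pull the common 2 out of every term: 2f - 8·2b = 2(-8b + f).
-8b + f is an integer, which exhibits the divisibility.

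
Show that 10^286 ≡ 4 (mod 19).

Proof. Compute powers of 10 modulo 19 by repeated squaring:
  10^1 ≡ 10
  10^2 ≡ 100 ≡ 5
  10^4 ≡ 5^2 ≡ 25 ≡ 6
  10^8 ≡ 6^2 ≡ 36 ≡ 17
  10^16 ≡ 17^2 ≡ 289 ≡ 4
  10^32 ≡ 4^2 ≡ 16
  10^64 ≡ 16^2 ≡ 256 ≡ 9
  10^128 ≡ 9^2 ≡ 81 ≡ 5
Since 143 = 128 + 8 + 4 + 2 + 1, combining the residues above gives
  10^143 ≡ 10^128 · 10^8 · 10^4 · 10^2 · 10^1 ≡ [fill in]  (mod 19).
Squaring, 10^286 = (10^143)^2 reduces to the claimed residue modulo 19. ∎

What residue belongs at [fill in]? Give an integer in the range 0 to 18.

10^128 · 10^8 · 10^4 · 10^2 · 10^1 ≡ 5 · 17 · 6 · 5 · 10 = 25500.
25500 mod 19 = 2, so 10^143 ≡ 2 (mod 19).

2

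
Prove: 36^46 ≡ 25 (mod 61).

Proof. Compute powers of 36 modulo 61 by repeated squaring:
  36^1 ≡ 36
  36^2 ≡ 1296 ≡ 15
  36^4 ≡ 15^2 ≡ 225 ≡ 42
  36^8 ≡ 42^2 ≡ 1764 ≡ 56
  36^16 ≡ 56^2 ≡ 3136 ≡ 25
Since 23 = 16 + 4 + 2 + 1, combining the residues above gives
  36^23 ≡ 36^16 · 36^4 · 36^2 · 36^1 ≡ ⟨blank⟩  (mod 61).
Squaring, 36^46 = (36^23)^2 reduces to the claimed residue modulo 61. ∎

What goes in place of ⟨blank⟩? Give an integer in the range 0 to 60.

5

36^16 · 36^4 · 36^2 · 36^1 ≡ 25 · 42 · 15 · 36 = 567000.
567000 mod 61 = 5, so 36^23 ≡ 5 (mod 61).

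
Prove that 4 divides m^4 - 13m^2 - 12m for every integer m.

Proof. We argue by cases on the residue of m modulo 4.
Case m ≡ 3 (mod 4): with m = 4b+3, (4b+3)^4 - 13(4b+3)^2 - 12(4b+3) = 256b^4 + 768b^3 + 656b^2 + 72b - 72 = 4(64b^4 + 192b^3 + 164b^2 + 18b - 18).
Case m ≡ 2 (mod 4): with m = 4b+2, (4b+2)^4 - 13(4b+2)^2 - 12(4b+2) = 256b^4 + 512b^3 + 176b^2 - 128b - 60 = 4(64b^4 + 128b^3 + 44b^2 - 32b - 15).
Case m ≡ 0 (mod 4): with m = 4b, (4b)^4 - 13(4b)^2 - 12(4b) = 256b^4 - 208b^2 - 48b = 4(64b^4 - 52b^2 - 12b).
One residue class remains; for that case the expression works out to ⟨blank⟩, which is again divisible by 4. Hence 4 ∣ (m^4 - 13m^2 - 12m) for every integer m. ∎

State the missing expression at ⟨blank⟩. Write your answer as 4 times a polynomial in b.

Only m ≡ 1 (mod 4) is unaccounted for. Put m = 4b+1:
(4b+1)^4 - 13(4b+1)^2 - 12(4b+1) expands to 256b^4 + 256b^3 - 112b^2 - 136b - 24,
and factoring out 4 leaves 4(64b^4 + 64b^3 - 28b^2 - 34b - 6).

4(64b^4 + 64b^3 - 28b^2 - 34b - 6)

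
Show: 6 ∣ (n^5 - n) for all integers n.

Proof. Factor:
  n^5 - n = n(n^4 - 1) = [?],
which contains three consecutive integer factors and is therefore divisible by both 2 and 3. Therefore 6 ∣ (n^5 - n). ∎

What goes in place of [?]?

(n - 1)n(n + 1)(n^2 + 1)

n^4 - 1 = (n^2 - 1)(n^2 + 1), and n^2 - 1 = (n-1)(n+1).
So n(n^4 - 1) = (n - 1)n(n + 1)(n^2 + 1).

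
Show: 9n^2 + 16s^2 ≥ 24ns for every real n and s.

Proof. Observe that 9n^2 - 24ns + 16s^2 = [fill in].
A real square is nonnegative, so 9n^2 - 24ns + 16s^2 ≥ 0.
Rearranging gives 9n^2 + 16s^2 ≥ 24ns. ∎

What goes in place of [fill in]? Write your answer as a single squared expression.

(3n - 4s)^2

9n^2 - 24ns + 16s^2 is a perfect-square trinomial: the outer terms are (3n)^2 and (4s)^2, and the cross term is -2·3n·4s.
So 9n^2 - 24ns + 16s^2 = (3n - 4s)^2 ≥ 0.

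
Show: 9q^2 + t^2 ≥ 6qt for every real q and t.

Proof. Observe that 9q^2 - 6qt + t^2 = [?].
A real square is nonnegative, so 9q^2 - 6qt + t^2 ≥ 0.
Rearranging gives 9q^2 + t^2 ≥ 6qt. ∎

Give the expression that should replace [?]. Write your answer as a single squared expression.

9q^2 - 6qt + t^2 is a perfect-square trinomial: the outer terms are (3q)^2 and (t)^2, and the cross term is -2·3q·t.
So 9q^2 - 6qt + t^2 = (3q - t)^2 ≥ 0.

(3q - t)^2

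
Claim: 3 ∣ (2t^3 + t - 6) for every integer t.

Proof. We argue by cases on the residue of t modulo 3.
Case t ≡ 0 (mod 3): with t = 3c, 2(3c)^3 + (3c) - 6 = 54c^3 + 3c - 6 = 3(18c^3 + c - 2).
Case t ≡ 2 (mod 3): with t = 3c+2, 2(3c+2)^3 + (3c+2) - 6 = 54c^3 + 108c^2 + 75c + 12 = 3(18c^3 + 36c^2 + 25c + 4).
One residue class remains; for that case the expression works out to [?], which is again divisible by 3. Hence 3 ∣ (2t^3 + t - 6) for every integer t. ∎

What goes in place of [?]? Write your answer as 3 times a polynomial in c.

The residues treated are {0, 2}, so the missing case is t ≡ 1 (mod 3); write t = 3c+1.
Then 2(3c+1)^3 + (3c+1) - 6 = 54c^3 + 54c^2 + 21c - 3 = 3(18c^3 + 18c^2 + 7c - 1).

3(18c^3 + 18c^2 + 7c - 1)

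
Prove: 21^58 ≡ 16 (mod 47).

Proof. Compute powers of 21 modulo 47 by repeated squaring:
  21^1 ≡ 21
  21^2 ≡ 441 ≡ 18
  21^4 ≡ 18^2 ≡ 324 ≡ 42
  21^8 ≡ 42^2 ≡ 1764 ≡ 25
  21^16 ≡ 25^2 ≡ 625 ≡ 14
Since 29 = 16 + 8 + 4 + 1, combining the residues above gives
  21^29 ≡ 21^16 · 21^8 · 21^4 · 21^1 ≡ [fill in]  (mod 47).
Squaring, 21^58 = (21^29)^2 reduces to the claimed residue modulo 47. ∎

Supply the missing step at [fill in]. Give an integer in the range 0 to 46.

21^16 · 21^8 · 21^4 · 21^1 ≡ 14 · 25 · 42 · 21 = 308700.
308700 mod 47 = 4, so 21^29 ≡ 4 (mod 47).

4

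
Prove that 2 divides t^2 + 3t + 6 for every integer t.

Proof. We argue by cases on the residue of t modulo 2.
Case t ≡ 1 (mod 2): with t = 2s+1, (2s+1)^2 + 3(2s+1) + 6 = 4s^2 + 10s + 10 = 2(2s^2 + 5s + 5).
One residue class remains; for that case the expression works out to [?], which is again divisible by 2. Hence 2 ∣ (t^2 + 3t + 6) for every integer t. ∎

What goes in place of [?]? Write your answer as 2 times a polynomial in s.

2(2s^2 + 3s + 3)

The residues treated are {1}, so the missing case is t ≡ 0 (mod 2); write t = 2s.
Then (2s)^2 + 3(2s) + 6 = 4s^2 + 6s + 6 = 2(2s^2 + 3s + 3).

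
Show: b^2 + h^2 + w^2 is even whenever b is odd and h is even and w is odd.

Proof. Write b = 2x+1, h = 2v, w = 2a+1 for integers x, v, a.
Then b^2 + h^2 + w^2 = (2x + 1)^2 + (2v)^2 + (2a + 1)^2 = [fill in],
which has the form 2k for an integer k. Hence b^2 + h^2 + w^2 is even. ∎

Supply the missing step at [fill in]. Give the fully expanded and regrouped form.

Expanding: (2x + 1)^2 + (2v)^2 + (2a + 1)^2 = 4a^2 + 4a + 4v^2 + 4x^2 + 4x + 2.
Every term is even; pulling out the factor of 2 gives 2(2a^2 + 2a + 2v^2 + 2x^2 + 2x + 1).

2(2a^2 + 2a + 2v^2 + 2x^2 + 2x + 1)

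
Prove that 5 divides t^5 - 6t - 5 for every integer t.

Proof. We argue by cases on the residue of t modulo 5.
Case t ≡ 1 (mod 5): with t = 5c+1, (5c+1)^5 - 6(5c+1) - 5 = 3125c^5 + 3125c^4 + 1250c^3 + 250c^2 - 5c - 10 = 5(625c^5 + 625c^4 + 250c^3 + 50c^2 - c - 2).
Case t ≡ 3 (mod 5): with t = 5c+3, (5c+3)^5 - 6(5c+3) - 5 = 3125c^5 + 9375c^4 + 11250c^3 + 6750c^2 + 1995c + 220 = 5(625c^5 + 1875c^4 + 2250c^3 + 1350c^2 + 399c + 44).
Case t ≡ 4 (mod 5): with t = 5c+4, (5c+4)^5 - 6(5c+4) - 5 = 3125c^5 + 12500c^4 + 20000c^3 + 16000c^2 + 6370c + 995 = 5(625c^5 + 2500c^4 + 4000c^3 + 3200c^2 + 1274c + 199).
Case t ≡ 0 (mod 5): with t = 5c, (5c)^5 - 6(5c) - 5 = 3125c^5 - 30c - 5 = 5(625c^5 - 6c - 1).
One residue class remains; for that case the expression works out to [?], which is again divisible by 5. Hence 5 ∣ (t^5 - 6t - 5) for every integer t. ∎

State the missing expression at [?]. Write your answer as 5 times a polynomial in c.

Only t ≡ 2 (mod 5) is unaccounted for. Put t = 5c+2:
(5c+2)^5 - 6(5c+2) - 5 expands to 3125c^5 + 6250c^4 + 5000c^3 + 2000c^2 + 370c + 15,
and factoring out 5 leaves 5(625c^5 + 1250c^4 + 1000c^3 + 400c^2 + 74c + 3).

5(625c^5 + 1250c^4 + 1000c^3 + 400c^2 + 74c + 3)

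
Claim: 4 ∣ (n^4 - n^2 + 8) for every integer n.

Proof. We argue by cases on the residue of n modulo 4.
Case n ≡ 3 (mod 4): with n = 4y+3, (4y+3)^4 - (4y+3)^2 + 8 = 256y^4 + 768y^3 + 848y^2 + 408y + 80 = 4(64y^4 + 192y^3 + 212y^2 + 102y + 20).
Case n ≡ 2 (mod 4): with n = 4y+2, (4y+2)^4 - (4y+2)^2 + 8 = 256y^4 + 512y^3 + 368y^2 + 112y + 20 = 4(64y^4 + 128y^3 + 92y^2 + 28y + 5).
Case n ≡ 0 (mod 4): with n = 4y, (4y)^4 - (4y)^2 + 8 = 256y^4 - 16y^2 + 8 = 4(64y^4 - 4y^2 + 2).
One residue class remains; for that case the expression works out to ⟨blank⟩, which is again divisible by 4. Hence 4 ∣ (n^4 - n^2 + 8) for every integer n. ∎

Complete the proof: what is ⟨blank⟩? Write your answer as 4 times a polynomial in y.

Only n ≡ 1 (mod 4) is unaccounted for. Put n = 4y+1:
(4y+1)^4 - (4y+1)^2 + 8 expands to 256y^4 + 256y^3 + 80y^2 + 8y + 8,
and factoring out 4 leaves 4(64y^4 + 64y^3 + 20y^2 + 2y + 2).

4(64y^4 + 64y^3 + 20y^2 + 2y + 2)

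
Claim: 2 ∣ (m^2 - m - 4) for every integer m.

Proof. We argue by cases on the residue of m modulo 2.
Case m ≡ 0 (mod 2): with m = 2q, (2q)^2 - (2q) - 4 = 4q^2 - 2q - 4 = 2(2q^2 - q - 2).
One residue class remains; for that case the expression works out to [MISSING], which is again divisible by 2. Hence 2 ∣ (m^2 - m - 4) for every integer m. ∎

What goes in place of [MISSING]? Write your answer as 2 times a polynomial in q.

2(2q^2 + q - 2)

The residues treated are {0}, so the missing case is m ≡ 1 (mod 2); write m = 2q+1.
Then (2q+1)^2 - (2q+1) - 4 = 4q^2 + 2q - 4 = 2(2q^2 + q - 2).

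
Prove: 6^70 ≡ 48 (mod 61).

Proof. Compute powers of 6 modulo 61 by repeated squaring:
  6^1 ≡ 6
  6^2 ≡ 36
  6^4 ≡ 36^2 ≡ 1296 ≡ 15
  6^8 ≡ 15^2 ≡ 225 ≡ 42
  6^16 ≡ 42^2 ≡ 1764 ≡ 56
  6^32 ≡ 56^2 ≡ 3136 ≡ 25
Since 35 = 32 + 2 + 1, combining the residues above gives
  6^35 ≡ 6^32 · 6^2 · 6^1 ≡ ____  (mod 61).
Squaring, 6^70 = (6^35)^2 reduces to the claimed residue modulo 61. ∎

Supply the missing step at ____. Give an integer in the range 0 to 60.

32

Multiply the listed residues: 25 · 36 · 6 = 900 → 5400.
Reducing modulo 61: 5400 = 88·61 + 32, so 6^35 ≡ 32.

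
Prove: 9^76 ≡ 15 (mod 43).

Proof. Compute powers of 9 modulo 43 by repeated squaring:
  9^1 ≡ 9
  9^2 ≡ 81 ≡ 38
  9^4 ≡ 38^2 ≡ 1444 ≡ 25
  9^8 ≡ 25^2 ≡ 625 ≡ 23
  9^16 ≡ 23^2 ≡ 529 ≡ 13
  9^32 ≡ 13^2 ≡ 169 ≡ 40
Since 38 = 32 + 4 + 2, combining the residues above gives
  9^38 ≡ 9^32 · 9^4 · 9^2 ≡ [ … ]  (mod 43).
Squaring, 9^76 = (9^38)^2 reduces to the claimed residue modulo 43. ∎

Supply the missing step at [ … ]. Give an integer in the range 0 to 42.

31

Multiply the listed residues: 40 · 25 · 38 = 1000 → 38000.
Reducing modulo 43: 38000 = 883·43 + 31, so 9^38 ≡ 31.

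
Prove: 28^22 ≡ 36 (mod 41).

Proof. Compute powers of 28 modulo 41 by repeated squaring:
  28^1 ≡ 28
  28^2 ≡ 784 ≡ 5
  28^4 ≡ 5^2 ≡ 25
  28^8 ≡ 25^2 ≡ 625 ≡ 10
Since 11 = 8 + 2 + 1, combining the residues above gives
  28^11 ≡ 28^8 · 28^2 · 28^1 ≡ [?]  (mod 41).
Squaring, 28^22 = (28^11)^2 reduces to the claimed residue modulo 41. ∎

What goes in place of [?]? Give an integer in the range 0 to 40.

6

28^8 · 28^2 · 28^1 ≡ 10 · 5 · 28 = 1400.
1400 mod 41 = 6, so 28^11 ≡ 6 (mod 41).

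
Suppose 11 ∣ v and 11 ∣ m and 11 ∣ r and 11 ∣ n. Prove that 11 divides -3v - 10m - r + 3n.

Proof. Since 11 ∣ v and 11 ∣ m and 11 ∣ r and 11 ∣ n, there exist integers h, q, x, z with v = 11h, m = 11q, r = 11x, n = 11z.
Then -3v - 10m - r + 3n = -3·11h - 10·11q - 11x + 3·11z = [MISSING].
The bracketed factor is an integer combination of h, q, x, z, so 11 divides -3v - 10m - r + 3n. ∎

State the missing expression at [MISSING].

11(-3h - 10q - x + 3z)

Each term has a factor of 11: -3·11h - 10·11q - 11x + 3·11z = 11·(-3h - 10q - x + 3z).
Since -3h - 10q - x + 3z is an integer, 11 ∣ (-3v - 10m - r + 3n).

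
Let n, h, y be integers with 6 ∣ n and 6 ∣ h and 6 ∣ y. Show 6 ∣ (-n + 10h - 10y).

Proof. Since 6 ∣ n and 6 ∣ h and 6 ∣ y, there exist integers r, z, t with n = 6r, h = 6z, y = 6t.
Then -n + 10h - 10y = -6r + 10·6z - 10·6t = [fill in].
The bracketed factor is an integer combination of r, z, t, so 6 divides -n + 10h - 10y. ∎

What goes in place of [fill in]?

Pull the common 6 out of every term: -6r + 10·6z - 10·6t = 6(-r - 10t + 10z).
-r - 10t + 10z is an integer, which exhibits the divisibility.

6(-r - 10t + 10z)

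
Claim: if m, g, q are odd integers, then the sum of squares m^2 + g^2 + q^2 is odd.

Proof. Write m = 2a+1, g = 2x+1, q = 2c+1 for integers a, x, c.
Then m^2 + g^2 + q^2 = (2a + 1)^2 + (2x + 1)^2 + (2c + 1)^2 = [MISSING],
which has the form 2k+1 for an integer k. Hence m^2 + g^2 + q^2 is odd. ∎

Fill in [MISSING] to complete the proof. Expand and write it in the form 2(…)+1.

Expanding: (2a + 1)^2 + (2x + 1)^2 + (2c + 1)^2 = 4a^2 + 4a + 4c^2 + 4c + 4x^2 + 4x + 3.
Every term except the constant is even, so this is 2(2a^2 + 2a + 2c^2 + 2c + 2x^2 + 2x + 1) + 1,
and 2a^2 + 2a + 2c^2 + 2c + 2x^2 + 2x + 1 ∈ ℤ gives the required form.

2(2a^2 + 2a + 2c^2 + 2c + 2x^2 + 2x + 1) + 1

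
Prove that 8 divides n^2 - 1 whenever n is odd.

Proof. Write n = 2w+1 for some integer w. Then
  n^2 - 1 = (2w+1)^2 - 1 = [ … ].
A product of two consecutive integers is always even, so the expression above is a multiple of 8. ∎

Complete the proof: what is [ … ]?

4w(w + 1)

(2w+1)^2 - 1 = 4w^2 + 4w + 1 - 1 = 4w^2 + 4w = 4w(w+1).
Since w and w+1 are consecutive, w(w+1) is even, and 4·(even) is a multiple of 8.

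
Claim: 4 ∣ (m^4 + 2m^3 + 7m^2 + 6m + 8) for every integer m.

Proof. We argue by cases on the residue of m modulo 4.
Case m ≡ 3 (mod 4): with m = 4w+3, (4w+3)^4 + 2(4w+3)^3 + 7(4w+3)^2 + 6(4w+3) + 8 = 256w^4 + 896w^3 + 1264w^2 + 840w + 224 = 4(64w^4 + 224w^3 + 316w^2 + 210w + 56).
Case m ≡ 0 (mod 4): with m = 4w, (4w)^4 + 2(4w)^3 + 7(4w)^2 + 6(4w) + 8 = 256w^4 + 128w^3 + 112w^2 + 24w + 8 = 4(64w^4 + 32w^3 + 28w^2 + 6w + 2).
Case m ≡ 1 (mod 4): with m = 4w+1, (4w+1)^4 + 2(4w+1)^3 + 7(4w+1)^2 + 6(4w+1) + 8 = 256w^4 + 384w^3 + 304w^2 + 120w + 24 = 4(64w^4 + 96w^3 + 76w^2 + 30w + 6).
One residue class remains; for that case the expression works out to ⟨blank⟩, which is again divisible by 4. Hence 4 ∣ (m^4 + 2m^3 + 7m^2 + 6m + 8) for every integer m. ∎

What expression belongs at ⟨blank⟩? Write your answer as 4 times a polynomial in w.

4(64w^4 + 160w^3 + 172w^2 + 90w + 20)

The residues treated are {3, 0, 1}, so the missing case is m ≡ 2 (mod 4); write m = 4w+2.
Then (4w+2)^4 + 2(4w+2)^3 + 7(4w+2)^2 + 6(4w+2) + 8 = 256w^4 + 640w^3 + 688w^2 + 360w + 80 = 4(64w^4 + 160w^3 + 172w^2 + 90w + 20).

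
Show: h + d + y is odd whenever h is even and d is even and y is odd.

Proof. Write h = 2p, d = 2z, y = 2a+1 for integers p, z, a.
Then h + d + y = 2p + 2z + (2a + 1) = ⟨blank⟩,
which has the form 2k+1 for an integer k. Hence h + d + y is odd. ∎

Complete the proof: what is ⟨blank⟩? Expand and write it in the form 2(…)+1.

2(a + p + z) + 1

Expanding: 2p + 2z + (2a + 1) = 2a + 2p + 2z + 1.
Every term except the constant is even, so this is 2(a + p + z) + 1,
and a + p + z ∈ ℤ gives the required form.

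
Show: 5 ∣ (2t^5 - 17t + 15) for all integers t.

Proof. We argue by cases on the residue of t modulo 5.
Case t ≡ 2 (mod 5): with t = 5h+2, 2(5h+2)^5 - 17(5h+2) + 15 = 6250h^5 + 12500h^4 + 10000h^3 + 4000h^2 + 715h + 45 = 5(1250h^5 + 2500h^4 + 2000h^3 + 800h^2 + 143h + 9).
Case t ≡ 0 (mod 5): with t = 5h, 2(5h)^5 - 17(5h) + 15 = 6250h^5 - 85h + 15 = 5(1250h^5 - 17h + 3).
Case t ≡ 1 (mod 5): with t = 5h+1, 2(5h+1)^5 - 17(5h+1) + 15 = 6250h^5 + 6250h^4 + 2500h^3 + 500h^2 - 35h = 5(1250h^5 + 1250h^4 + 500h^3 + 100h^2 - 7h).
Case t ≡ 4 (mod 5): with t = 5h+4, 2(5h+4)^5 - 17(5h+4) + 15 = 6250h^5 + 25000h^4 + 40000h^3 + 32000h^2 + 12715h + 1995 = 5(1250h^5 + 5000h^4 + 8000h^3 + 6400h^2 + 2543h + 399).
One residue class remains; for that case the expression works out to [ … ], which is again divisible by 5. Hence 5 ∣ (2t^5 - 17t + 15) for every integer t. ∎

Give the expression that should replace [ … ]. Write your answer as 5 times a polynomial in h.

5(1250h^5 + 3750h^4 + 4500h^3 + 2700h^2 + 793h + 90)

Only t ≡ 3 (mod 5) is unaccounted for. Put t = 5h+3:
2(5h+3)^5 - 17(5h+3) + 15 expands to 6250h^5 + 18750h^4 + 22500h^3 + 13500h^2 + 3965h + 450,
and factoring out 5 leaves 5(1250h^5 + 3750h^4 + 4500h^3 + 2700h^2 + 793h + 90).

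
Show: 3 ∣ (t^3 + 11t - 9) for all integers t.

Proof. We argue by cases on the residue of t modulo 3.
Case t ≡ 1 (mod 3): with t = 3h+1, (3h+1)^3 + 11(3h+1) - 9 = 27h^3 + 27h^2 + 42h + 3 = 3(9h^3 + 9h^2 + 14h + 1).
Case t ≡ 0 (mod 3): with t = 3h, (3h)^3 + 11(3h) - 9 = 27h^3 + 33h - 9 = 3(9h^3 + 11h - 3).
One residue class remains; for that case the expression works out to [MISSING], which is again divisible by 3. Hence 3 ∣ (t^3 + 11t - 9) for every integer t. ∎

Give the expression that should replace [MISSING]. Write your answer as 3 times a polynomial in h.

3(9h^3 + 18h^2 + 23h + 7)

The residues treated are {1, 0}, so the missing case is t ≡ 2 (mod 3); write t = 3h+2.
Then (3h+2)^3 + 11(3h+2) - 9 = 27h^3 + 54h^2 + 69h + 21 = 3(9h^3 + 18h^2 + 23h + 7).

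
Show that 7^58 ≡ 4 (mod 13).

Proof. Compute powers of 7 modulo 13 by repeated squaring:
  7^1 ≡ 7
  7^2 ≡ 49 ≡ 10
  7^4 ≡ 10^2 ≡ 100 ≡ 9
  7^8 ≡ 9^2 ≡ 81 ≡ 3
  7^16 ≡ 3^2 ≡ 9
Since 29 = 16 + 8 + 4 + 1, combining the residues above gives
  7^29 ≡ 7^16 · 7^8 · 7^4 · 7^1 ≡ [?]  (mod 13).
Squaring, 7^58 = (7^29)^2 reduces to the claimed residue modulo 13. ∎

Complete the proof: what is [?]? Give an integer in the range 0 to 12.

11

Multiply the listed residues: 9 · 3 · 9 · 7 = 27 → 243 → 1701.
Reducing modulo 13: 1701 = 130·13 + 11, so 7^29 ≡ 11.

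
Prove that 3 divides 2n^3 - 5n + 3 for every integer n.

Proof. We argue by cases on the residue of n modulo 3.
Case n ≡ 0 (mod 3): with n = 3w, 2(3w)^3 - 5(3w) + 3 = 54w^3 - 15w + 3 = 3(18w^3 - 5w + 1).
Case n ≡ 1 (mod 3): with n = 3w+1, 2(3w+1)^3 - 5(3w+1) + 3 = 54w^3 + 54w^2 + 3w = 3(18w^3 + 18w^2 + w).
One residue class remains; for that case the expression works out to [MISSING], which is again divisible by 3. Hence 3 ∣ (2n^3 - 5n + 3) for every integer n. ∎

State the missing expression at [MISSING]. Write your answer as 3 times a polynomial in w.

The residues treated are {0, 1}, so the missing case is n ≡ 2 (mod 3); write n = 3w+2.
Then 2(3w+2)^3 - 5(3w+2) + 3 = 54w^3 + 108w^2 + 57w + 9 = 3(18w^3 + 36w^2 + 19w + 3).

3(18w^3 + 36w^2 + 19w + 3)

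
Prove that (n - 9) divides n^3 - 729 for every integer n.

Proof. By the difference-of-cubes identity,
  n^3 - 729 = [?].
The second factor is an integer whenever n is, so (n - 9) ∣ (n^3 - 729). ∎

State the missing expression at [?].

(n - 9)(n^2 + 9n + 81)

a^3 - b^3 = (a - b)(a^2 + ab + b^2). With a = n, b = 9:
n^3 - 729 = (n - 9)(n^2 + 9n + 81).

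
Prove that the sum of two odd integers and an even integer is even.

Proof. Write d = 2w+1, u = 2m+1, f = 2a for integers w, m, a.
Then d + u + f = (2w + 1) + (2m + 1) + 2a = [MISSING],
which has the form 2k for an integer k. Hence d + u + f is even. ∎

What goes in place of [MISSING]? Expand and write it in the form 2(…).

Expanding: (2w + 1) + (2m + 1) + 2a = 2a + 2m + 2w + 2.
Every term is even; pulling out the factor of 2 gives 2(a + m + w + 1).

2(a + m + w + 1)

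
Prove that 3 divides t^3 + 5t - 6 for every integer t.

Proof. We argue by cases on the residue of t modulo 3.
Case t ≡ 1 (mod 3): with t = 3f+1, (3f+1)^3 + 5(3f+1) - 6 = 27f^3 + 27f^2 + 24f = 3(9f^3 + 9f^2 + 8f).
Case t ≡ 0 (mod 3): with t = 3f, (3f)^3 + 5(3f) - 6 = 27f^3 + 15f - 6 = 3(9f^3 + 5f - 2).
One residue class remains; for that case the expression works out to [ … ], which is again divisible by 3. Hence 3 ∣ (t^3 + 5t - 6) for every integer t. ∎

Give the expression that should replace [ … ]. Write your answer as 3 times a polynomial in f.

3(9f^3 + 18f^2 + 17f + 4)

The residues treated are {1, 0}, so the missing case is t ≡ 2 (mod 3); write t = 3f+2.
Then (3f+2)^3 + 5(3f+2) - 6 = 27f^3 + 54f^2 + 51f + 12 = 3(9f^3 + 18f^2 + 17f + 4).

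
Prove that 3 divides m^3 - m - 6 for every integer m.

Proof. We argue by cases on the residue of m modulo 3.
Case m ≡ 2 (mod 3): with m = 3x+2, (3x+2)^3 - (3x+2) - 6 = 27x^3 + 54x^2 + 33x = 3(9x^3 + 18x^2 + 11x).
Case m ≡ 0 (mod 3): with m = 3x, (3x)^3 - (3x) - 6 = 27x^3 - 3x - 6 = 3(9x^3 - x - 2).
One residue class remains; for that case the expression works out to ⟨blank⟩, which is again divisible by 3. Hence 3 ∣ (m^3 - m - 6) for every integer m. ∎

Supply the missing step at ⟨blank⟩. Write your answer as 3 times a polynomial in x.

3(9x^3 + 9x^2 + 2x - 2)

The residues treated are {2, 0}, so the missing case is m ≡ 1 (mod 3); write m = 3x+1.
Then (3x+1)^3 - (3x+1) - 6 = 27x^3 + 27x^2 + 6x - 6 = 3(9x^3 + 9x^2 + 2x - 2).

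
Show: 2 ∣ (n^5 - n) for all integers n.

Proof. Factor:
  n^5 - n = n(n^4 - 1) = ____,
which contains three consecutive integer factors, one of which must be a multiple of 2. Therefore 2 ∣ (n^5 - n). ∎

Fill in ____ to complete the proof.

n^4 - 1 = (n^2 - 1)(n^2 + 1), and n^2 - 1 = (n-1)(n+1).
So n(n^4 - 1) = (n - 1)n(n + 1)(n^2 + 1).

(n - 1)n(n + 1)(n^2 + 1)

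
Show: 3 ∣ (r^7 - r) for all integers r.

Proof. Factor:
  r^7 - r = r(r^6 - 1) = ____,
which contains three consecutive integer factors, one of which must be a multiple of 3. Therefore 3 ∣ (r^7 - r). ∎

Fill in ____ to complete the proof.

(r - 1)r(r + 1)(r^4 + r^2 + 1)

r^6 - 1 = (r^2 - 1)(r^4 + r^2 + 1), and r^2 - 1 = (r-1)(r+1).
So r(r^6 - 1) = (r - 1)r(r + 1)(r^4 + r^2 + 1).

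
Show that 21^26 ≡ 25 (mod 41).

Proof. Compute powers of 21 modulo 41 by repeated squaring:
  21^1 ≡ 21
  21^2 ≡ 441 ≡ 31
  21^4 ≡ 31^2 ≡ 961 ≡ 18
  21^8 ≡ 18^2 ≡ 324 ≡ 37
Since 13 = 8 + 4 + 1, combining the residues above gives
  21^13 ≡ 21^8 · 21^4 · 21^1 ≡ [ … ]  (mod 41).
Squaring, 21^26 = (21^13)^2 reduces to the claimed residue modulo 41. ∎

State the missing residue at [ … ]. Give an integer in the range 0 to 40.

5

21^8 · 21^4 · 21^1 ≡ 37 · 18 · 21 = 13986.
13986 mod 41 = 5, so 21^13 ≡ 5 (mod 41).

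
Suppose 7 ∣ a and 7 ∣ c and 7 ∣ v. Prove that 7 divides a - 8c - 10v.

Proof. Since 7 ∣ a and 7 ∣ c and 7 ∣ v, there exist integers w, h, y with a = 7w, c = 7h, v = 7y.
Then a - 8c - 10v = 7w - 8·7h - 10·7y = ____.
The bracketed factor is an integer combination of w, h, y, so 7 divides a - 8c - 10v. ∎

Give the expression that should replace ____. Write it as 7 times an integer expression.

Pull the common 7 out of every term: 7w - 8·7h - 10·7y = 7(-8h + w - 10y).
-8h + w - 10y is an integer, which exhibits the divisibility.

7(-8h + w - 10y)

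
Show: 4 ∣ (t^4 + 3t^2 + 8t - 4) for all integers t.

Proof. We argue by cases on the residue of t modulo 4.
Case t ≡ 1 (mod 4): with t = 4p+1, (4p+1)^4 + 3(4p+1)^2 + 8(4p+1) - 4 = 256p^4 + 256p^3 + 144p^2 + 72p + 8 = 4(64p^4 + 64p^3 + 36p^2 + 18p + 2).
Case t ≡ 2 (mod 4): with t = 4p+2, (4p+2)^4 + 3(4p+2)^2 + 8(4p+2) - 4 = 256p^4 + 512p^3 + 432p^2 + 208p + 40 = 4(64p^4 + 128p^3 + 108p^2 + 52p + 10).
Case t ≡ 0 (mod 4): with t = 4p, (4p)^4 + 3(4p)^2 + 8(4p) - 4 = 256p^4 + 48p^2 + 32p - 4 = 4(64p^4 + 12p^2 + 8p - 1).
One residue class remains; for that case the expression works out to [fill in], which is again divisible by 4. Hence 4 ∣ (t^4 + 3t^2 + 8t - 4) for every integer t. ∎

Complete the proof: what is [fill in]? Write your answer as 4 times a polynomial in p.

The residues treated are {1, 2, 0}, so the missing case is t ≡ 3 (mod 4); write t = 4p+3.
Then (4p+3)^4 + 3(4p+3)^2 + 8(4p+3) - 4 = 256p^4 + 768p^3 + 912p^2 + 536p + 128 = 4(64p^4 + 192p^3 + 228p^2 + 134p + 32).

4(64p^4 + 192p^3 + 228p^2 + 134p + 32)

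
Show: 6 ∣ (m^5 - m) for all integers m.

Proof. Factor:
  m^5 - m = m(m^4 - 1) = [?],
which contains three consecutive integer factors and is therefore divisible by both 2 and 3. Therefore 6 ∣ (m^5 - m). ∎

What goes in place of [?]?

(m - 1)m(m + 1)(m^2 + 1)

m^4 - 1 = (m^2 - 1)(m^2 + 1), and m^2 - 1 = (m-1)(m+1).
So m(m^4 - 1) = (m - 1)m(m + 1)(m^2 + 1).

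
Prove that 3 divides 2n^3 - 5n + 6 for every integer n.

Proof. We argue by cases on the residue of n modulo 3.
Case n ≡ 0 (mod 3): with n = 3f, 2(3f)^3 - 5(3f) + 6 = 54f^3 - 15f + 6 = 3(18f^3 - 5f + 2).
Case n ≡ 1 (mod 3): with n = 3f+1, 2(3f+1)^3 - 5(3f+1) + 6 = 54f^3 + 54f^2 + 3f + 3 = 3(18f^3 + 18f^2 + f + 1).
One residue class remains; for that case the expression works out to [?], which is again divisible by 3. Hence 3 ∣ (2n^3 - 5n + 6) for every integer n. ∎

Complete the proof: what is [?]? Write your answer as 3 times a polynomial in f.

The residues treated are {0, 1}, so the missing case is n ≡ 2 (mod 3); write n = 3f+2.
Then 2(3f+2)^3 - 5(3f+2) + 6 = 54f^3 + 108f^2 + 57f + 12 = 3(18f^3 + 36f^2 + 19f + 4).

3(18f^3 + 36f^2 + 19f + 4)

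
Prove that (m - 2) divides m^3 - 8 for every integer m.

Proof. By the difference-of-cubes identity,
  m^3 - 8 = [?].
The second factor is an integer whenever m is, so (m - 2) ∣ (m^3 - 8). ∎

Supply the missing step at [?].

(m - 2)(m^2 + 2m + 4)

a^3 - b^3 = (a - b)(a^2 + ab + b^2). With a = m, b = 2:
m^3 - 8 = (m - 2)(m^2 + 2m + 4).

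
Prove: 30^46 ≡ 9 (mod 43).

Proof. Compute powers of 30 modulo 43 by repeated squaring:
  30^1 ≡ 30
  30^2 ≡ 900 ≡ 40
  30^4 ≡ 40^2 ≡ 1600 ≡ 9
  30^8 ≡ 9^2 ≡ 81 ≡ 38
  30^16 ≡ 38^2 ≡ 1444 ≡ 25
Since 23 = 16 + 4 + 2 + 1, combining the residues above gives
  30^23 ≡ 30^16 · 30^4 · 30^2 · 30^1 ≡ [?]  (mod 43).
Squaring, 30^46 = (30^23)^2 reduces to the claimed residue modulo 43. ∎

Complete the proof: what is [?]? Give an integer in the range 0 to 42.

3

30^16 · 30^4 · 30^2 · 30^1 ≡ 25 · 9 · 40 · 30 = 270000.
270000 mod 43 = 3, so 30^23 ≡ 3 (mod 43).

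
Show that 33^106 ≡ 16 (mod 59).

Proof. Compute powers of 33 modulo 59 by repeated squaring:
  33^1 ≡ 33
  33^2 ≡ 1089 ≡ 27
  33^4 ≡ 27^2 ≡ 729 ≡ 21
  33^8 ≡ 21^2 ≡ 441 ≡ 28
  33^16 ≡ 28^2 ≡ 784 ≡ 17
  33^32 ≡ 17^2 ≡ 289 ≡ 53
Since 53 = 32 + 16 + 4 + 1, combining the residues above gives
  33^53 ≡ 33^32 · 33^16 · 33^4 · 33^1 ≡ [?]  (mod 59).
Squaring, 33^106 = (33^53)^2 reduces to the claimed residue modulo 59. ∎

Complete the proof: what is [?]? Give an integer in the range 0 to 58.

Multiply the listed residues: 53 · 17 · 21 · 33 = 901 → 18921 → 624393.
Reducing modulo 59: 624393 = 10582·59 + 55, so 33^53 ≡ 55.

55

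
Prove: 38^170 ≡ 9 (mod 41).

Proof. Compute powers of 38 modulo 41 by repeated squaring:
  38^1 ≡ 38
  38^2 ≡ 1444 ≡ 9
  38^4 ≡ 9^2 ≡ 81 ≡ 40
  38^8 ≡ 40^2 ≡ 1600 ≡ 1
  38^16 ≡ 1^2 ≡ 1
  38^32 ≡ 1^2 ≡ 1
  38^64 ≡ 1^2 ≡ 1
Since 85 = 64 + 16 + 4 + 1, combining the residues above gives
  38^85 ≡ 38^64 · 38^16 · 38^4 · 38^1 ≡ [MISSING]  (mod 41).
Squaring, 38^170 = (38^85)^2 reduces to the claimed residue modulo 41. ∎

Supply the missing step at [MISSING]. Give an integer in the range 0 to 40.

38^64 · 38^16 · 38^4 · 38^1 ≡ 1 · 1 · 40 · 38 = 1520.
1520 mod 41 = 3, so 38^85 ≡ 3 (mod 41).

3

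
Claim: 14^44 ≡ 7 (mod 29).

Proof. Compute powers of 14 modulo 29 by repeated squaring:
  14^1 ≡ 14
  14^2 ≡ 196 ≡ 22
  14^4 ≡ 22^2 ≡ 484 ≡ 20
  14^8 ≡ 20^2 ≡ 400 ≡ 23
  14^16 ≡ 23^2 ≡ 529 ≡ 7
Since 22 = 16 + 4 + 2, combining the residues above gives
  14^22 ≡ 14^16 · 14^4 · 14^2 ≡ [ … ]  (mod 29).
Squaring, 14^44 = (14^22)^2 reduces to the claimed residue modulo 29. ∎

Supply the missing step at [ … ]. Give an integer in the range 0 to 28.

14^16 · 14^4 · 14^2 ≡ 7 · 20 · 22 = 3080.
3080 mod 29 = 6, so 14^22 ≡ 6 (mod 29).

6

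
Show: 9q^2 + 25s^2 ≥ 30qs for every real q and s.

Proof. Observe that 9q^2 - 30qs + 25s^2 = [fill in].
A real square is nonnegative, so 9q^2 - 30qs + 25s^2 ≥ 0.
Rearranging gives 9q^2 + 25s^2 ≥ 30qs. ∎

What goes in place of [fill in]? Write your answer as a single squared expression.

(3q - 5s)^2

The leading and trailing coefficients are 3^2 and 5^2, and 30 = 2·3·5, so the trinomial is (3q - 5s)^2.
Hence 9q^2 - 30qs + 25s^2 ≥ 0.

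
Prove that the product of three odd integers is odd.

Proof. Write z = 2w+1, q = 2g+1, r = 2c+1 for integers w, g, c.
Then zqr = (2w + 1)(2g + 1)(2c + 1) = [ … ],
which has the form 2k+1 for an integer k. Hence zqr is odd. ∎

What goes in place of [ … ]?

2(4cgw + 2cg + 2cw + c + 2gw + g + w) + 1

Expanding: (2w + 1)(2g + 1)(2c + 1) = 8cgw + 4cg + 4cw + 2c + 4gw + 2g + 2w + 1.
Every term except the constant is even, so this is 2(4cgw + 2cg + 2cw + c + 2gw + g + w) + 1,
and 4cgw + 2cg + 2cw + c + 2gw + g + w ∈ ℤ gives the required form.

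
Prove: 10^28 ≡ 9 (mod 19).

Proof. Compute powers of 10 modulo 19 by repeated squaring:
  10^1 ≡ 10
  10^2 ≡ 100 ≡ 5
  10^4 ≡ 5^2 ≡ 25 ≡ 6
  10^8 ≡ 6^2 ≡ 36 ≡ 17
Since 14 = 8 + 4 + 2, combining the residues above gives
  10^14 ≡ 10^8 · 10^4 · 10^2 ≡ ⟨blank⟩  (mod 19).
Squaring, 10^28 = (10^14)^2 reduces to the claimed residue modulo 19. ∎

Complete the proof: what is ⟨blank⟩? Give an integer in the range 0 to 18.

10^8 · 10^4 · 10^2 ≡ 17 · 6 · 5 = 510.
510 mod 19 = 16, so 10^14 ≡ 16 (mod 19).

16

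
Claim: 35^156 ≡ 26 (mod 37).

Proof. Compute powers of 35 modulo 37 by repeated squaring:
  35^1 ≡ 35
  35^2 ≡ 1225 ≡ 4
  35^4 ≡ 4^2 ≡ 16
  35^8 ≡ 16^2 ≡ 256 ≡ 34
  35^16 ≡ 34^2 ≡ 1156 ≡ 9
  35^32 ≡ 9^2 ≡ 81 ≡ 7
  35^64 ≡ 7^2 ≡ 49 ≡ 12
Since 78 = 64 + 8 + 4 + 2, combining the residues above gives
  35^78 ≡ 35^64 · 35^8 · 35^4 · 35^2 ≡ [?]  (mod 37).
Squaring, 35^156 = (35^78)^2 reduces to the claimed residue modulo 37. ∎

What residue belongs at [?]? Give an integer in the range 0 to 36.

27

Multiply the listed residues: 12 · 34 · 16 · 4 = 408 → 6528 → 26112.
Reducing modulo 37: 26112 = 705·37 + 27, so 35^78 ≡ 27.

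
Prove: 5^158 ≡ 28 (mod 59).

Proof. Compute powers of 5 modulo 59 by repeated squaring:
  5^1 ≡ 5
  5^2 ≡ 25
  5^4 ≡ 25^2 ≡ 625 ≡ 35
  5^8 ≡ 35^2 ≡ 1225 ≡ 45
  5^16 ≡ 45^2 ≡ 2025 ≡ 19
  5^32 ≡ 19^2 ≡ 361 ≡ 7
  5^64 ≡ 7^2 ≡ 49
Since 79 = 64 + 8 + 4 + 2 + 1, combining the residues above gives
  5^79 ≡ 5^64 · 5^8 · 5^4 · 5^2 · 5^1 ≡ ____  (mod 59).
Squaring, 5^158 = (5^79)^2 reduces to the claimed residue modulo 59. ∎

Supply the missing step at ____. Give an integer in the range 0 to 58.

21

Multiply the listed residues: 49 · 45 · 35 · 25 · 5 = 2205 → 77175 → 1929375 → 9646875.
Reducing modulo 59: 9646875 = 163506·59 + 21, so 5^79 ≡ 21.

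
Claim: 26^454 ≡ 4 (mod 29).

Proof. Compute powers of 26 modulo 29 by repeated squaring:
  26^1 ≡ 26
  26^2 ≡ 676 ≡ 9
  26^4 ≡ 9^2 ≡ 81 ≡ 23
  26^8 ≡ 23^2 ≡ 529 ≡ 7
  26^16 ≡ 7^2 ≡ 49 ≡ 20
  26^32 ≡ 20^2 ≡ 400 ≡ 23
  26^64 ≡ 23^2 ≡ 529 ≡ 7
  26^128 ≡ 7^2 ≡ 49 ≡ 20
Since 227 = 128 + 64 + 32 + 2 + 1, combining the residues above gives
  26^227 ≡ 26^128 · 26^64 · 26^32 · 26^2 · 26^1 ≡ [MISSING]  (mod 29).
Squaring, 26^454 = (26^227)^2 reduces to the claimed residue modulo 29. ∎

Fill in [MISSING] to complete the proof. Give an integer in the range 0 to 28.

26^128 · 26^64 · 26^32 · 26^2 · 26^1 ≡ 20 · 7 · 23 · 9 · 26 = 753480.
753480 mod 29 = 2, so 26^227 ≡ 2 (mod 29).

2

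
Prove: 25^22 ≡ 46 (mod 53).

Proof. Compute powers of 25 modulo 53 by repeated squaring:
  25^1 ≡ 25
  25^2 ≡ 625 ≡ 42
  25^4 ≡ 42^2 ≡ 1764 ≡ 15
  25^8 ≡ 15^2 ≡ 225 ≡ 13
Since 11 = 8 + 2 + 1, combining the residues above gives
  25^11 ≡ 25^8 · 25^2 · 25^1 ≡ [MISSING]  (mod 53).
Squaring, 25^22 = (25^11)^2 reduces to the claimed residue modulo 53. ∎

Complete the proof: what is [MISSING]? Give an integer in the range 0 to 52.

Multiply the listed residues: 13 · 42 · 25 = 546 → 13650.
Reducing modulo 53: 13650 = 257·53 + 29, so 25^11 ≡ 29.

29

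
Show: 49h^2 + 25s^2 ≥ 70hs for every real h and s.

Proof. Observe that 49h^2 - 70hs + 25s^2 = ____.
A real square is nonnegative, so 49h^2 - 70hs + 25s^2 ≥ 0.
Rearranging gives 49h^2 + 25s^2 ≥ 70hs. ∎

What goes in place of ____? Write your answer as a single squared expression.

49h^2 - 70hs + 25s^2 is a perfect-square trinomial: the outer terms are (7h)^2 and (5s)^2, and the cross term is -2·7h·5s.
So 49h^2 - 70hs + 25s^2 = (7h - 5s)^2 ≥ 0.

(7h - 5s)^2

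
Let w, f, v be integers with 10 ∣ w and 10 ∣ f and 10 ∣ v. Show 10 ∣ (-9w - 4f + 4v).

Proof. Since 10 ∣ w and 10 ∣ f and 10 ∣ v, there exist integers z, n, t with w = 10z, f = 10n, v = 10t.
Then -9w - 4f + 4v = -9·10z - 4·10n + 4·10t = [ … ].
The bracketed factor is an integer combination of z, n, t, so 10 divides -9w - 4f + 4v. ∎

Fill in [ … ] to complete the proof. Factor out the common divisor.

10(-4n + 4t - 9z)

Each term has a factor of 10: -9·10z - 4·10n + 4·10t = 10·(-4n + 4t - 9z).
Since -4n + 4t - 9z is an integer, 10 ∣ (-9w - 4f + 4v).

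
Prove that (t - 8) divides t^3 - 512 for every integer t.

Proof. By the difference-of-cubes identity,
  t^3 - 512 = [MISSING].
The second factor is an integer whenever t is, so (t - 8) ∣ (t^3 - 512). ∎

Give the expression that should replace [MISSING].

Polynomial division of t^3 - 512 by t - 8 leaves remainder 0 and quotient t^2 + 8t + 64.
Hence t^3 - 512 = (t - 8)(t^2 + 8t + 64).

(t - 8)(t^2 + 8t + 64)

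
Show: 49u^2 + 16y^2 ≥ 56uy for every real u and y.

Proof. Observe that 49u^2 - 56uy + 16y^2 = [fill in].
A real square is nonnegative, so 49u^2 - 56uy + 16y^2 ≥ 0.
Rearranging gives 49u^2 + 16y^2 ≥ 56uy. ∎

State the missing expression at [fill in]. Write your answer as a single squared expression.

49u^2 - 56uy + 16y^2 is a perfect-square trinomial: the outer terms are (7u)^2 and (4y)^2, and the cross term is -2·7u·4y.
So 49u^2 - 56uy + 16y^2 = (7u - 4y)^2 ≥ 0.

(7u - 4y)^2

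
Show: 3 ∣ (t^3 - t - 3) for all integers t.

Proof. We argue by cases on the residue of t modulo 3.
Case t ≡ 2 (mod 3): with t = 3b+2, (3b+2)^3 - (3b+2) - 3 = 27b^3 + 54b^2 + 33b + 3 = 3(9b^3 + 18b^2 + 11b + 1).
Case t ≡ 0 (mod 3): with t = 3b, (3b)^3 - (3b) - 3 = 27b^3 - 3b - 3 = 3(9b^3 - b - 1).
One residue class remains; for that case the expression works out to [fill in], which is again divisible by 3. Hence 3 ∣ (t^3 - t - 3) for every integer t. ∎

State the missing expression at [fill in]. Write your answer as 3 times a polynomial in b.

3(9b^3 + 9b^2 + 2b - 1)

Only t ≡ 1 (mod 3) is unaccounted for. Put t = 3b+1:
(3b+1)^3 - (3b+1) - 3 expands to 27b^3 + 27b^2 + 6b - 3,
and factoring out 3 leaves 3(9b^3 + 9b^2 + 2b - 1).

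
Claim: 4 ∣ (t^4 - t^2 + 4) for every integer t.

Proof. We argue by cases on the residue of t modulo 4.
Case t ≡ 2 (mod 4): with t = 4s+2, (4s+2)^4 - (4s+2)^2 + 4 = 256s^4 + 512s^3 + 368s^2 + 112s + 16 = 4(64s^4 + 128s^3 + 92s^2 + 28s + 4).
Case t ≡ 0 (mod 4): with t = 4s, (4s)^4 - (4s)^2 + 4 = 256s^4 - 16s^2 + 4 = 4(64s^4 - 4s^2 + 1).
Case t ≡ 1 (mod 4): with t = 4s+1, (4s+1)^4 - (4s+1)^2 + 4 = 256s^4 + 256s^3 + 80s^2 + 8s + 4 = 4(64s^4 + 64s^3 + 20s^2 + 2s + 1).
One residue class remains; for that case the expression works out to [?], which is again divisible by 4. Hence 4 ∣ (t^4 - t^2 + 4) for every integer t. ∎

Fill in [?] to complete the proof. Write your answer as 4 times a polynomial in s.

Only t ≡ 3 (mod 4) is unaccounted for. Put t = 4s+3:
(4s+3)^4 - (4s+3)^2 + 4 expands to 256s^4 + 768s^3 + 848s^2 + 408s + 76,
and factoring out 4 leaves 4(64s^4 + 192s^3 + 212s^2 + 102s + 19).

4(64s^4 + 192s^3 + 212s^2 + 102s + 19)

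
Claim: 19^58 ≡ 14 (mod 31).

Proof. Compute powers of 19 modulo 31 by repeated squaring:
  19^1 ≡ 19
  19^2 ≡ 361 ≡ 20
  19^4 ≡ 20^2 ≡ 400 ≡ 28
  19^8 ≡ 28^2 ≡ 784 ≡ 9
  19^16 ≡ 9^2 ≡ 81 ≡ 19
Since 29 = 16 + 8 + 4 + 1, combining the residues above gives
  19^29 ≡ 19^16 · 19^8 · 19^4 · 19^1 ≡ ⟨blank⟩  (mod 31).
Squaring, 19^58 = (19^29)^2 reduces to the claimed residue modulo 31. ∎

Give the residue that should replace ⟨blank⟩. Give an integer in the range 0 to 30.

19^16 · 19^8 · 19^4 · 19^1 ≡ 19 · 9 · 28 · 19 = 90972.
90972 mod 31 = 18, so 19^29 ≡ 18 (mod 31).

18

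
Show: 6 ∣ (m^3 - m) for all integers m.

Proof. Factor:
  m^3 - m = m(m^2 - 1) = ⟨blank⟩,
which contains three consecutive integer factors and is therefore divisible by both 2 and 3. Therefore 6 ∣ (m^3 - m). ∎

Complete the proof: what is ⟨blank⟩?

(m - 1)m(m + 1)

m(m^2 - 1) = m(m - 1)(m + 1) = (m - 1)m(m + 1).
These three factors are consecutive integers, so their product is divisible by 6.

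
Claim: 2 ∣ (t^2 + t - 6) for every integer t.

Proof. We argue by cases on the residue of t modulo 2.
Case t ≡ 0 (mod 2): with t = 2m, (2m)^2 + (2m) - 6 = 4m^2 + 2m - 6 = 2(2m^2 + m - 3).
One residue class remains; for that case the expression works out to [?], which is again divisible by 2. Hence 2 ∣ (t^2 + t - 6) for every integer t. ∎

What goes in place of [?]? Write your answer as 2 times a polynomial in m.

2(2m^2 + 3m - 2)

Only t ≡ 1 (mod 2) is unaccounted for. Put t = 2m+1:
(2m+1)^2 + (2m+1) - 6 expands to 4m^2 + 6m - 4,
and factoring out 2 leaves 2(2m^2 + 3m - 2).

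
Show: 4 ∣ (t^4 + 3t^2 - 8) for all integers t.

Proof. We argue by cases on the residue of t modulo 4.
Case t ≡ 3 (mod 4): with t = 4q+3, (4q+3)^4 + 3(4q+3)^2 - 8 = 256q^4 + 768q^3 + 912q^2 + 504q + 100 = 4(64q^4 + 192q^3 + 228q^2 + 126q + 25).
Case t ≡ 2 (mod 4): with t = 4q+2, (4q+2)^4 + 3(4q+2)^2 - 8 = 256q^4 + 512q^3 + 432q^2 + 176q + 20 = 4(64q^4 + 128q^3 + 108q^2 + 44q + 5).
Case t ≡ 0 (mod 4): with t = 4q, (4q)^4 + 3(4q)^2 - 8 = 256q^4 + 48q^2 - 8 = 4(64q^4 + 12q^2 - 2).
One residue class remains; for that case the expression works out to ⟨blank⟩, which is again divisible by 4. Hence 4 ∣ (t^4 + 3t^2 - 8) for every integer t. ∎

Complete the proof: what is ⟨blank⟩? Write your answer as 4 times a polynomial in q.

4(64q^4 + 64q^3 + 36q^2 + 10q - 1)

The residues treated are {3, 2, 0}, so the missing case is t ≡ 1 (mod 4); write t = 4q+1.
Then (4q+1)^4 + 3(4q+1)^2 - 8 = 256q^4 + 256q^3 + 144q^2 + 40q - 4 = 4(64q^4 + 64q^3 + 36q^2 + 10q - 1).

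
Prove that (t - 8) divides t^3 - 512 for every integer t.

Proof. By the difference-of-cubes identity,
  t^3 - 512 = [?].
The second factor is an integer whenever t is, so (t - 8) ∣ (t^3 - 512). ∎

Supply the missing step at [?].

(t - 8)(t^2 + 8t + 64)

a^3 - b^3 = (a - b)(a^2 + ab + b^2). With a = t, b = 8:
t^3 - 512 = (t - 8)(t^2 + 8t + 64).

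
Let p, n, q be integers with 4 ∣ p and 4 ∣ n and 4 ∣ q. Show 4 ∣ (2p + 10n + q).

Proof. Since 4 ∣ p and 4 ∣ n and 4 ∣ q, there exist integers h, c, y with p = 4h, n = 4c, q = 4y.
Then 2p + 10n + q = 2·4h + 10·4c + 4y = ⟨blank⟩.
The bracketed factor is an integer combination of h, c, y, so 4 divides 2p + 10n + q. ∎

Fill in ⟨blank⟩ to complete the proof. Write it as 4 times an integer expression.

4(10c + 2h + y)

Pull the common 4 out of every term: 2·4h + 10·4c + 4y = 4(10c + 2h + y).
10c + 2h + y is an integer, which exhibits the divisibility.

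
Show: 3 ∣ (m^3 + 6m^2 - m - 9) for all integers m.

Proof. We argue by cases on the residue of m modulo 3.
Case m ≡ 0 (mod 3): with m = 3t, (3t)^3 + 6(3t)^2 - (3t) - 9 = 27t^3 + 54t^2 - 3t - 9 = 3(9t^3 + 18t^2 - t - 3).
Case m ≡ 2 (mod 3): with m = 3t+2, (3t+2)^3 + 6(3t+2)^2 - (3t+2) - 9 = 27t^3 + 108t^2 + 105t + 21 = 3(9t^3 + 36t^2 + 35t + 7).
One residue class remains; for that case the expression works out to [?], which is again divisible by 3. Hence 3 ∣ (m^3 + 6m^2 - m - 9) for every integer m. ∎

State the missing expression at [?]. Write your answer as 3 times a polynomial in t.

3(9t^3 + 27t^2 + 14t - 1)

Only m ≡ 1 (mod 3) is unaccounted for. Put m = 3t+1:
(3t+1)^3 + 6(3t+1)^2 - (3t+1) - 9 expands to 27t^3 + 81t^2 + 42t - 3,
and factoring out 3 leaves 3(9t^3 + 27t^2 + 14t - 1).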